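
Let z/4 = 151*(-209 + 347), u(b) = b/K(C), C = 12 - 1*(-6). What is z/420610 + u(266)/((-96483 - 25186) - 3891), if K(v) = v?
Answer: 1882703059/9506122488 ≈ 0.19805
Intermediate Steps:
C = 18 (C = 12 + 6 = 18)
u(b) = b/18
z = 83352 (z = 4*(151*(-209 + 347)) = 4*(151*138) = 4*20838 = 83352)
z/420610 + u(266)/((-96483 - 25186) - 3891) = 83352/420610 + ((1/18)*266)/((-96483 - 25186) - 3891) = 83352*(1/420610) + 133/(9*(-121669 - 3891)) = 41676/210305 + (133/9)/(-125560) = 41676/210305 + (133/9)*(-1/125560) = 41676/210305 - 133/1130040 = 1882703059/9506122488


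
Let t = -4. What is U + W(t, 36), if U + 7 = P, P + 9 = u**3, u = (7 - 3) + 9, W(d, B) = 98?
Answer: 2279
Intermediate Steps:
u = 13 (u = 4 + 9 = 13)
P = 2188 (P = -9 + 13**3 = -9 + 2197 = 2188)
U = 2181 (U = -7 + 2188 = 2181)
U + W(t, 36) = 2181 + 98 = 2279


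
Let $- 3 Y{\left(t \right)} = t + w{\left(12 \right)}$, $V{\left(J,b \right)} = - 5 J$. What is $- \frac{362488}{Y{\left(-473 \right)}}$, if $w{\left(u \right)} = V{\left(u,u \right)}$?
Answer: $- \frac{1087464}{533} \approx -2040.3$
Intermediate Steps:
$w{\left(u \right)} = - 5 u$
$Y{\left(t \right)} = 20 - \frac{t}{3}$ ($Y{\left(t \right)} = - \frac{t - 60}{3} = - \frac{-60 + t}{3} = 20 - \frac{t}{3}$)
$- \frac{362488}{Y{\left(-473 \right)}} = - \frac{362488}{20 - - \frac{473}{3}} = - \frac{362488}{20 + \frac{473}{3}} = - \frac{362488}{\frac{533}{3}} = \left(-362488\right) \frac{3}{533} = - \frac{1087464}{533}$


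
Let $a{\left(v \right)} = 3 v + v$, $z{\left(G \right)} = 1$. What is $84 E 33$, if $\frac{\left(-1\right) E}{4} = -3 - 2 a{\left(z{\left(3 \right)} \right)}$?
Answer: $121968$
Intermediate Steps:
$a{\left(v \right)} = 4 v$
$E = 44$ ($E = - 4 \left(-3 - 2 \cdot 4 \cdot 1\right) = - 4 \left(-3 - 8\right) = \left(-4\right) \left(-11\right) = 44$)
$84 E 33 = 84 \cdot 44 \cdot 33 = 3696 \cdot 33 = 121968$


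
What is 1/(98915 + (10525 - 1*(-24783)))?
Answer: 1/134223 ≈ 7.4503e-6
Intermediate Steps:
1/(98915 + (10525 - 1*(-24783))) = 1/(98915 + (10525 + 24783)) = 1/(98915 + 35308) = 1/134223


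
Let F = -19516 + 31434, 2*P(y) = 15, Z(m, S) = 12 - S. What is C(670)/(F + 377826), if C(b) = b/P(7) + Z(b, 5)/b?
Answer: 179581/783385440 ≈ 0.00022924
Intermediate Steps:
P(y) = 15/2 (P(y) = (½)*15 = 15/2)
F = 11918
C(b) = 7/b + 2*b/15 (C(b) = b/(15/2) + (12 - 1*5)/b = b*(2/15) + (12 - 5)/b = 2*b/15 + 7/b = 7/b + 2*b/15)
C(670)/(F + 377826) = (7/670 + (2/15)*670)/(11918 + 377826) = (7*(1/670) + 268/3)/389744 = (7/670 + 268/3)*(1/389744) = (179581/2010)*(1/389744) = 179581/783385440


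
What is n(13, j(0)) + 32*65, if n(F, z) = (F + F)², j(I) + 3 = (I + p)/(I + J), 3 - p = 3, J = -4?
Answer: 2756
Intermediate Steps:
p = 0 (p = 3 - 1*3 = 3 - 3 = 0)
j(I) = -3 + I/(-4 + I) (j(I) = -3 + (I + 0)/(I - 4) = -3 + I/(-4 + I))
n(F, z) = 4*F² (n(F, z) = (2*F)² = 4*F²)
n(13, j(0)) + 32*65 = 4*13² + 32*65 = 4*169 + 2080 = 676 + 2080 = 2756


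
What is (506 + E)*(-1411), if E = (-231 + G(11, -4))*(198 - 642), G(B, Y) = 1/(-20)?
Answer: -727315471/5 ≈ -1.4546e+8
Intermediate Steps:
G(B, Y) = -1/20
E = 512931/5 (E = (-231 - 1/20)*(198 - 642) = -4621/20*(-444) = 512931/5 ≈ 1.0259e+5)
(506 + E)*(-1411) = (506 + 512931/5)*(-1411) = (515461/5)*(-1411) = -727315471/5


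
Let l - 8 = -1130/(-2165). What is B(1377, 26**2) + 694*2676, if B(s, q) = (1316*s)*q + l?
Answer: 531229680498/433 ≈ 1.2269e+9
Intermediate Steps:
l = 3690/433 (l = 8 - 1130/(-2165) = 8 - 1130*(-1/2165) = 8 + 226/433 = 3690/433 ≈ 8.5219)
B(s, q) = 3690/433 + 1316*q*s (B(s, q) = (1316*s)*q + 3690/433 = 1316*q*s + 3690/433 = 3690/433 + 1316*q*s)
B(1377, 26**2) + 694*2676 = (3690/433 + 1316*26**2*1377) + 694*2676 = (3690/433 + 1316*676*1377) + 1857144 = (3690/433 + 1225001232) + 1857144 = 530425537146/433 + 1857144 = 531229680498/433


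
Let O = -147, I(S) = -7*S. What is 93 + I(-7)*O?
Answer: -7110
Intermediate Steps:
93 + I(-7)*O = 93 - 7*(-7)*(-147) = 93 + 49*(-147) = 93 - 7203 = -7110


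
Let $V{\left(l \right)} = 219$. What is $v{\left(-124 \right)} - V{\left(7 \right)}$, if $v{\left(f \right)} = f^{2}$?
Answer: $15157$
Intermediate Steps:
$v{\left(-124 \right)} - V{\left(7 \right)} = \left(-124\right)^{2} - 219 = 15376 - 219 = 15157$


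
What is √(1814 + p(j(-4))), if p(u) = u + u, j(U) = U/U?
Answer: 2*√454 ≈ 42.615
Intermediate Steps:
j(U) = 1
p(u) = 2*u
√(1814 + p(j(-4))) = √(1814 + 2*1) = √(1814 + 2) = √1816 = 2*√454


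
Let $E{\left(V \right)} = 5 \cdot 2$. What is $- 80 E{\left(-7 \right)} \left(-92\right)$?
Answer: $73600$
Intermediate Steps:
$E{\left(V \right)} = 10$
$- 80 E{\left(-7 \right)} \left(-92\right) = \left(-80\right) 10 \left(-92\right) = \left(-800\right) \left(-92\right) = 73600$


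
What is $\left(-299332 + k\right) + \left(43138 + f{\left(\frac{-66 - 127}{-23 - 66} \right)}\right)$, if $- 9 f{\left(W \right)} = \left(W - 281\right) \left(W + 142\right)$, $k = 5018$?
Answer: $- \frac{1954185752}{7921} \approx -2.4671 \cdot 10^{5}$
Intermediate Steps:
$f{\left(W \right)} = - \frac{\left(-281 + W\right) \left(142 + W\right)}{9}$ ($f{\left(W \right)} = - \frac{\left(W - 281\right) \left(W + 142\right)}{9} = - \frac{\left(-281 + W\right) \left(142 + W\right)}{9}$)
$\left(-299332 + k\right) + \left(43138 + f{\left(\frac{-66 - 127}{-23 - 66} \right)}\right) = \left(-299332 + 5018\right) + \left(43138 + \left(\frac{39902}{9} - \frac{\left(\frac{-66 - 127}{-23 - 66}\right)^{2}}{9} + \frac{139 \frac{-66 - 127}{-23 - 66}}{9}\right)\right) = -294314 + \left(43138 + \left(\frac{39902}{9} - \frac{\left(- \frac{193}{-89}\right)^{2}}{9} + \frac{139 \left(- \frac{193}{-89}\right)}{9}\right)\right) = -294314 + \left(43138 + \left(\frac{39902}{9} - \frac{\left(\left(-193\right) \left(- \frac{1}{89}\right)\right)^{2}}{9} + \frac{139 \left(\left(-193\right) \left(- \frac{1}{89}\right)\right)}{9}\right)\right) = -294314 + \left(43138 + \left(\frac{39902}{9} - \frac{\left(\frac{193}{89}\right)^{2}}{9} + \frac{139}{9} \cdot \frac{193}{89}\right)\right) = -294314 + \left(43138 + \left(\frac{39902}{9} - \frac{37249}{71289} + \frac{26827}{801}\right)\right) = -294314 + \left(43138 + \frac{35379344}{7921}\right) = -294314 + \frac{377075442}{7921} = - \frac{1954185752}{7921}$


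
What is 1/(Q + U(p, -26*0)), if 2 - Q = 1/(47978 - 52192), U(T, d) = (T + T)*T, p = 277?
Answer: 4214/646680441 ≈ 6.5164e-6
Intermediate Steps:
U(T, d) = 2*T² (U(T, d) = (2*T)*T = 2*T²)
Q = 8429/4214 (Q = 2 - 1/(47978 - 52192) = 2 - 1/(-4214) = 2 - 1*(-1/4214) = 2 + 1/4214 = 8429/4214 ≈ 2.0002)
1/(Q + U(p, -26*0)) = 1/(8429/4214 + 2*277²) = 1/(8429/4214 + 2*76729) = 1/(8429/4214 + 153458) = 1/(646680441/4214) = 4214/646680441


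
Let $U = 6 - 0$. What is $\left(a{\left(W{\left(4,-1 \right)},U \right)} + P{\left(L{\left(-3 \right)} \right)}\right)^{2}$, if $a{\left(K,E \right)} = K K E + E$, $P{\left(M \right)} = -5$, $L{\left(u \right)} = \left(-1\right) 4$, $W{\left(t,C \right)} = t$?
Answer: $9409$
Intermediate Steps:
$L{\left(u \right)} = -4$
$U = 6$ ($U = 6 + 0 = 6$)
$a{\left(K,E \right)} = E + E K^{2}$ ($a{\left(K,E \right)} = K^{2} E + E = E K^{2} + E = E + E K^{2}$)
$\left(a{\left(W{\left(4,-1 \right)},U \right)} + P{\left(L{\left(-3 \right)} \right)}\right)^{2} = \left(6 \left(1 + 4^{2}\right) - 5\right)^{2} = \left(6 \left(1 + 16\right) - 5\right)^{2} = \left(6 \cdot 17 - 5\right)^{2} = \left(102 - 5\right)^{2} = 97^{2} = 9409$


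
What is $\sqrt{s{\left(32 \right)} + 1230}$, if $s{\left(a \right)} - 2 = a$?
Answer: $4 \sqrt{79} \approx 35.553$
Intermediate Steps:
$s{\left(a \right)} = 2 + a$
$\sqrt{s{\left(32 \right)} + 1230} = \sqrt{\left(2 + 32\right) + 1230} = \sqrt{34 + 1230} = \sqrt{1264} = 4 \sqrt{79}$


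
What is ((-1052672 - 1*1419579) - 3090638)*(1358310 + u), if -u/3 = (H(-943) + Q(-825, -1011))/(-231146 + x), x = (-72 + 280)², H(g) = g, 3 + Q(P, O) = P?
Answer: -1419660365795895123/187882 ≈ -7.5561e+12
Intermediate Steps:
Q(P, O) = -3 + P
x = 43264 (x = 208² = 43264)
u = -5313/187882 (u = -3*(-943 + (-3 - 825))/(-231146 + 43264) = -3*(-943 - 828)/(-187882) = -(-5313)*(-1)/187882 = -3*1771/187882 = -5313/187882 ≈ -0.028278)
((-1052672 - 1*1419579) - 3090638)*(1358310 + u) = ((-1052672 - 1*1419579) - 3090638)*(1358310 - 5313/187882) = ((-1052672 - 1419579) - 3090638)*(255201994107/187882) = (-2472251 - 3090638)*(255201994107/187882) = -5562889*255201994107/187882 = -1419660365795895123/187882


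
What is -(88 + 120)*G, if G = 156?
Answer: -32448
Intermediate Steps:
-(88 + 120)*G = -(88 + 120)*156 = -208*156 = -1*32448 = -32448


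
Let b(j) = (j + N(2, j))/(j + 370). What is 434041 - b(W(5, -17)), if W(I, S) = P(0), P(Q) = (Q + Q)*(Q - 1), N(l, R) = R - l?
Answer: 80297586/185 ≈ 4.3404e+5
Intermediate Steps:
P(Q) = 2*Q*(-1 + Q) (P(Q) = (2*Q)*(-1 + Q) = 2*Q*(-1 + Q))
W(I, S) = 0 (W(I, S) = 2*0*(-1 + 0) = 2*0*(-1) = 0)
b(j) = (-2 + 2*j)/(370 + j) (b(j) = (j + (j - 1*2))/(j + 370) = (j + (j - 2))/(370 + j) = (j + (-2 + j))/(370 + j) = (-2 + 2*j)/(370 + j))
434041 - b(W(5, -17)) = 434041 - 2*(-1 + 0)/(370 + 0) = 434041 - 2*(-1)/370 = 434041 - 1*(-1/185) = 434041 + 1/185 = 80297586/185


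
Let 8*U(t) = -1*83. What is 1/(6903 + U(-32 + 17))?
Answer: 8/55141 ≈ 0.00014508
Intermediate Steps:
U(t) = -83/8 (U(t) = (-1*83)/8 = (⅛)*(-83) = -83/8)
1/(6903 + U(-32 + 17)) = 1/(6903 - 83/8) = 1/(55141/8) = 8/55141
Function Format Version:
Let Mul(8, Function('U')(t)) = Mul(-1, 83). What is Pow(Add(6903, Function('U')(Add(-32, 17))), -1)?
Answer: Rational(8, 55141) ≈ 0.00014508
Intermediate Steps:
Function('U')(t) = Rational(-83, 8) (Function('U')(t) = Mul(Rational(1, 8), Mul(-1, 83)) = Mul(Rational(1, 8), -83) = Rational(-83, 8))
Pow(Add(6903, Function('U')(Add(-32, 17))), -1) = Pow(Add(6903, Rational(-83, 8)), -1) = Pow(Rational(55141, 8), -1) = Rational(8, 55141)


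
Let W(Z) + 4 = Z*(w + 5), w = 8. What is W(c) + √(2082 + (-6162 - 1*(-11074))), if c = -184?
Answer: -2396 + √6994 ≈ -2312.4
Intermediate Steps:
W(Z) = -4 + 13*Z (W(Z) = -4 + Z*(8 + 5) = -4 + Z*13 = -4 + 13*Z)
W(c) + √(2082 + (-6162 - 1*(-11074))) = (-4 + 13*(-184)) + √(2082 + (-6162 - 1*(-11074))) = (-4 - 2392) + √(2082 + (-6162 + 11074)) = -2396 + √(2082 + 4912) = -2396 + √6994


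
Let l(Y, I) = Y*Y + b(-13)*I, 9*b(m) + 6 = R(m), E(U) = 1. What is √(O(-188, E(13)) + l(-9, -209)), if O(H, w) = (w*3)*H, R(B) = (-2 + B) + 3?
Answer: I*√65 ≈ 8.0623*I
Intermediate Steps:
R(B) = 1 + B
b(m) = -5/9 + m/9 (b(m) = -⅔ + (1 + m)/9 = -⅔ + (⅑ + m/9) = -5/9 + m/9)
O(H, w) = 3*H*w (O(H, w) = (3*w)*H = 3*H*w)
l(Y, I) = Y² - 2*I (l(Y, I) = Y*Y + (-5/9 + (⅑)*(-13))*I = Y² + (-5/9 - 13/9)*I = Y² - 2*I)
√(O(-188, E(13)) + l(-9, -209)) = √(3*(-188)*1 + ((-9)² - 2*(-209))) = √(-564 + (81 + 418)) = √(-564 + 499) = √(-65) = I*√65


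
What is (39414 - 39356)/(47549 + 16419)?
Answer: 29/31984 ≈ 0.00090670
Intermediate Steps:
(39414 - 39356)/(47549 + 16419) = 58/63968 = 58*(1/63968) = 29/31984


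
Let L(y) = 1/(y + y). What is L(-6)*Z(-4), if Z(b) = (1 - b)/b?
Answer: 5/48 ≈ 0.10417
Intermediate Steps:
L(y) = 1/(2*y)
Z(b) = (1 - b)/b
L(-6)*Z(-4) = ((½)/(-6))*((1 - 1*(-4))/(-4)) = ((½)*(-⅙))*(-(1 + 4)/4) = -(-1)*5/48 = -1/12*(-5/4) = 5/48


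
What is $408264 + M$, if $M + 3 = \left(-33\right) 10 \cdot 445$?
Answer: $261411$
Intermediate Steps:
$M = -146853$ ($M = -3 + \left(-33\right) 10 \cdot 445 = -3 - 146850 = -146853$)
$408264 + M = 408264 - 146853 = 261411$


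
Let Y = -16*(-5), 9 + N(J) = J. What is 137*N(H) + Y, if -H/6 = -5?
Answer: 2957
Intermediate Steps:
H = 30 (H = -6*(-5) = 30)
N(J) = -9 + J
Y = 80
137*N(H) + Y = 137*(-9 + 30) + 80 = 137*21 + 80 = 2877 + 80 = 2957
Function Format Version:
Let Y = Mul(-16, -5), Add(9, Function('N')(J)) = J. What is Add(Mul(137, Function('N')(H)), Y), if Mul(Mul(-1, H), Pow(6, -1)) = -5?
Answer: 2957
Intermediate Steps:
H = 30 (H = Mul(-6, -5) = 30)
Function('N')(J) = Add(-9, J)
Y = 80
Add(Mul(137, Function('N')(H)), Y) = Add(Mul(137, Add(-9, 30)), 80) = Add(Mul(137, 21), 80) = Add(2877, 80) = 2957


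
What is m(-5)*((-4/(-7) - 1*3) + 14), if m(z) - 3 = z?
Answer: -162/7 ≈ -23.143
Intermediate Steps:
m(z) = 3 + z
m(-5)*((-4/(-7) - 1*3) + 14) = (3 - 5)*((-4/(-7) - 1*3) + 14) = -2*((-4*(-1/7) - 3) + 14) = -2*((4/7 - 3) + 14) = -2*(-17/7 + 14) = -2*81/7 = -162/7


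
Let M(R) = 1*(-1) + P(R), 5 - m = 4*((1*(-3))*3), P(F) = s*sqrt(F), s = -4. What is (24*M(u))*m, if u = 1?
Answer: -4920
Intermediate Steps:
P(F) = -4*sqrt(F)
m = 41 (m = 5 - 4*(1*(-3))*3 = 5 - 4*(-3*3) = 5 - 4*(-9) = 5 - 1*(-36) = 5 + 36 = 41)
M(R) = -1 - 4*sqrt(R) (M(R) = 1*(-1) - 4*sqrt(R) = -1 - 4*sqrt(R))
(24*M(u))*m = (24*(-1 - 4*sqrt(1)))*41 = (24*(-1 - 4*1))*41 = (24*(-1 - 4))*41 = (24*(-5))*41 = -120*41 = -4920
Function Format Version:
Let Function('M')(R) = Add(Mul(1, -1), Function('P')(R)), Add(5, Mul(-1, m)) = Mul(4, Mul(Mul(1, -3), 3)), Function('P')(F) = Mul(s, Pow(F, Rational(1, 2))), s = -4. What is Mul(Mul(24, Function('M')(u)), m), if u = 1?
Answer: -4920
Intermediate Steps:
Function('P')(F) = Mul(-4, Pow(F, Rational(1, 2)))
m = 41 (m = Add(5, Mul(-1, Mul(4, Mul(Mul(1, -3), 3)))) = Add(5, Mul(-1, Mul(4, Mul(-3, 3)))) = Add(5, Mul(-1, Mul(4, -9))) = Add(5, Mul(-1, -36)) = Add(5, 36) = 41)
Function('M')(R) = Add(-1, Mul(-4, Pow(R, Rational(1, 2)))) (Function('M')(R) = Add(Mul(1, -1), Mul(-4, Pow(R, Rational(1, 2)))) = Add(-1, Mul(-4, Pow(R, Rational(1, 2)))))
Mul(Mul(24, Function('M')(u)), m) = Mul(Mul(24, Add(-1, Mul(-4, Pow(1, Rational(1, 2))))), 41) = Mul(Mul(24, Add(-1, Mul(-4, 1))), 41) = Mul(Mul(24, Add(-1, -4)), 41) = Mul(Mul(24, -5), 41) = Mul(-120, 41) = -4920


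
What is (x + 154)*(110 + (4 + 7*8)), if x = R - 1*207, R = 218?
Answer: 28050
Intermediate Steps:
x = 11 (x = 218 - 1*207 = 218 - 207 = 11)
(x + 154)*(110 + (4 + 7*8)) = (11 + 154)*(110 + (4 + 7*8)) = 165*(110 + (4 + 56)) = 165*(110 + 60) = 165*170 = 28050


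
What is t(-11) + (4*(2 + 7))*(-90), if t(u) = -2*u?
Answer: -3218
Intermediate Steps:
t(-11) + (4*(2 + 7))*(-90) = -2*(-11) + (4*(2 + 7))*(-90) = 22 + (4*9)*(-90) = 22 + 36*(-90) = 22 - 3240 = -3218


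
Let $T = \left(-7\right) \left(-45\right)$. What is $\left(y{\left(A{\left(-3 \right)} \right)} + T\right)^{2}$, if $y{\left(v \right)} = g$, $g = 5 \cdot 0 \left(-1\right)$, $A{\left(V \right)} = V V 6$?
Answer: $99225$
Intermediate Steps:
$A{\left(V \right)} = 6 V^{2}$ ($A{\left(V \right)} = V^{2} \cdot 6 = 6 V^{2}$)
$g = 0$ ($g = 0 \left(-1\right) = 0$)
$y{\left(v \right)} = 0$
$T = 315$
$\left(y{\left(A{\left(-3 \right)} \right)} + T\right)^{2} = \left(0 + 315\right)^{2} = 315^{2} = 99225$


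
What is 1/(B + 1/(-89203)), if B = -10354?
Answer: -89203/923607863 ≈ -9.6581e-5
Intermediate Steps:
1/(B + 1/(-89203)) = 1/(-10354 + 1/(-89203)) = 1/(-10354 - 1/89203) = 1/(-923607863/89203) = -89203/923607863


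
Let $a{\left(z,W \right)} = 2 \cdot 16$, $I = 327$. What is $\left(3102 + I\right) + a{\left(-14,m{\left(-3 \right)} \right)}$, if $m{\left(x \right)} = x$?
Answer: $3461$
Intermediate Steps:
$a{\left(z,W \right)} = 32$
$\left(3102 + I\right) + a{\left(-14,m{\left(-3 \right)} \right)} = \left(3102 + 327\right) + 32 = 3429 + 32 = 3461$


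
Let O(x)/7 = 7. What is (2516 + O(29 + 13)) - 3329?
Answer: -764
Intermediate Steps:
O(x) = 49 (O(x) = 7*7 = 49)
(2516 + O(29 + 13)) - 3329 = (2516 + 49) - 3329 = 2565 - 3329 = -764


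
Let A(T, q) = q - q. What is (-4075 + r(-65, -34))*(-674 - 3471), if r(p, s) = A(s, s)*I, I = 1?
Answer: 16890875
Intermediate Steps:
A(T, q) = 0
r(p, s) = 0 (r(p, s) = 0*1 = 0)
(-4075 + r(-65, -34))*(-674 - 3471) = (-4075 + 0)*(-674 - 3471) = -4075*(-4145) = 16890875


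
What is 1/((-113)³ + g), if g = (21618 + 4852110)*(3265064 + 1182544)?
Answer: 1/21676430199727 ≈ 4.6133e-14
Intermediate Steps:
g = 21676431642624 (g = 4873728*4447608 = 21676431642624)
1/((-113)³ + g) = 1/((-113)³ + 21676431642624) = 1/(-1442897 + 21676431642624) = 1/21676430199727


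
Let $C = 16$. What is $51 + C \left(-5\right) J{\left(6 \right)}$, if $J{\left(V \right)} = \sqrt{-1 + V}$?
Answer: $51 - 80 \sqrt{5} \approx -127.89$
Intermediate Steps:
$51 + C \left(-5\right) J{\left(6 \right)} = 51 + 16 \left(-5\right) \sqrt{-1 + 6} = 51 - 80 \sqrt{5}$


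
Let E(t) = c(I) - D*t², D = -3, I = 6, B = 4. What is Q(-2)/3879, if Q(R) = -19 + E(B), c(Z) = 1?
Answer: 10/1293 ≈ 0.0077339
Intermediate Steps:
E(t) = 1 + 3*t² (E(t) = 1 - (-3)*t² = 1 + 3*t²)
Q(R) = 30 (Q(R) = -19 + (1 + 3*4²) = -19 + (1 + 3*16) = -19 + (1 + 48) = -19 + 49 = 30)
Q(-2)/3879 = 30/3879 = 30*(1/3879) = 10/1293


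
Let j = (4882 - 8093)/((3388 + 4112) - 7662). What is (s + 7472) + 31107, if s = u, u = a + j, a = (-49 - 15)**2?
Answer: 6916561/162 ≈ 42695.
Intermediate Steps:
a = 4096 (a = (-64)**2 = 4096)
j = 3211/162 (j = -3211/(7500 - 7662) = -3211/(-162) = -3211*(-1/162) = 3211/162 ≈ 19.821)
u = 666763/162 (u = 4096 + 3211/162 = 666763/162 ≈ 4115.8)
s = 666763/162 ≈ 4115.8
(s + 7472) + 31107 = (666763/162 + 7472) + 31107 = 1877227/162 + 31107 = 6916561/162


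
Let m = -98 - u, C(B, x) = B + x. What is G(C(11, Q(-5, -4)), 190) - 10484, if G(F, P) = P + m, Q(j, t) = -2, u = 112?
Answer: -10504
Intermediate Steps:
m = -210 (m = -98 - 1*112 = -98 - 112 = -210)
G(F, P) = -210 + P (G(F, P) = P - 210 = -210 + P)
G(C(11, Q(-5, -4)), 190) - 10484 = (-210 + 190) - 10484 = -20 - 10484 = -10504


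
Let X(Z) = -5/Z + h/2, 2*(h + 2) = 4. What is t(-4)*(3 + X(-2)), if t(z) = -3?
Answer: -33/2 ≈ -16.500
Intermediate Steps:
h = 0 (h = -2 + (½)*4 = -2 + 2 = 0)
X(Z) = -5/Z (X(Z) = -5/Z + 0/2 = -5/Z + 0*(½) = -5/Z + 0 = -5/Z)
t(-4)*(3 + X(-2)) = -3*(3 - 5/(-2)) = -3*(3 - 5*(-½)) = -3*(3 + 5/2) = -3*11/2 = -33/2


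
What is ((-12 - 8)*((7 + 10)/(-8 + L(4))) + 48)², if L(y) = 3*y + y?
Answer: 121/4 ≈ 30.250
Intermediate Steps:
L(y) = 4*y
((-12 - 8)*((7 + 10)/(-8 + L(4))) + 48)² = ((-12 - 8)*((7 + 10)/(-8 + 4*4)) + 48)² = (-340/(-8 + 16) + 48)² = (-340/8 + 48)² = (-20*17/8 + 48)² = (-85/2 + 48)² = (11/2)² = 121/4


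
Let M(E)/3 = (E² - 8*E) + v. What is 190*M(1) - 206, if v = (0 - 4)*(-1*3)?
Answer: 2644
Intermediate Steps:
v = 12 (v = -4*(-3) = 12)
M(E) = 36 - 24*E + 3*E² (M(E) = 3*((E² - 8*E) + 12) = 3*(12 + E² - 8*E) = 36 - 24*E + 3*E²)
190*M(1) - 206 = 190*(36 - 24*1 + 3*1²) - 206 = 190*(36 - 24 + 3*1) - 206 = 190*(36 - 24 + 3) - 206 = 190*15 - 206 = 2850 - 206 = 2644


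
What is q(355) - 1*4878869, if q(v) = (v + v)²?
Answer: -4374769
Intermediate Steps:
q(v) = 4*v² (q(v) = (2*v)² = 4*v²)
q(355) - 1*4878869 = 4*355² - 1*4878869 = 4*126025 - 4878869 = 504100 - 4878869 = -4374769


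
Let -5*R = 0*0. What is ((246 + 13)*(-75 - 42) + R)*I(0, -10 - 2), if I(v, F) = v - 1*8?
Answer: 242424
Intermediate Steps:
R = 0 (R = -0*0 = -⅕*0 = 0)
I(v, F) = -8 + v (I(v, F) = v - 8 = -8 + v)
((246 + 13)*(-75 - 42) + R)*I(0, -10 - 2) = ((246 + 13)*(-75 - 42) + 0)*(-8 + 0) = (259*(-117) + 0)*(-8) = (-30303 + 0)*(-8) = -30303*(-8) = 242424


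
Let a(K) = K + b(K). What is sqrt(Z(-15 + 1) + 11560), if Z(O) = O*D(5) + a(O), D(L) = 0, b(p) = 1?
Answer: 3*sqrt(1283) ≈ 107.46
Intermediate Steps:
a(K) = 1 + K (a(K) = K + 1 = 1 + K)
Z(O) = 1 + O (Z(O) = O*0 + (1 + O) = 0 + (1 + O) = 1 + O)
sqrt(Z(-15 + 1) + 11560) = sqrt((1 + (-15 + 1)) + 11560) = sqrt((1 - 14) + 11560) = sqrt(-13 + 11560) = sqrt(11547) = 3*sqrt(1283)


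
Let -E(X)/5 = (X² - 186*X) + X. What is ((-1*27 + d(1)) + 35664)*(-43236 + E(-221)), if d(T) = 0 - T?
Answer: -17528136776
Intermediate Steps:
d(T) = -T
E(X) = -5*X² + 925*X (E(X) = -5*((X² - 186*X) + X) = -5*(X² - 185*X) = -5*X² + 925*X)
((-1*27 + d(1)) + 35664)*(-43236 + E(-221)) = ((-1*27 - 1*1) + 35664)*(-43236 + 5*(-221)*(185 - 1*(-221))) = ((-27 - 1) + 35664)*(-43236 + 5*(-221)*(185 + 221)) = (-28 + 35664)*(-43236 + 5*(-221)*406) = 35636*(-43236 - 448630) = 35636*(-491866) = -17528136776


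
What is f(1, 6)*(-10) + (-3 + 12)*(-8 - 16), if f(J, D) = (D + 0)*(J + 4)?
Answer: -516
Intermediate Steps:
f(J, D) = D*(4 + J)
f(1, 6)*(-10) + (-3 + 12)*(-8 - 16) = (6*(4 + 1))*(-10) + (-3 + 12)*(-8 - 16) = (6*5)*(-10) + 9*(-24) = 30*(-10) - 216 = -300 - 216 = -516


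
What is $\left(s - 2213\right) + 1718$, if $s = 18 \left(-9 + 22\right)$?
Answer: $-261$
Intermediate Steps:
$s = 234$ ($s = 18 \cdot 13 = 234$)
$\left(s - 2213\right) + 1718 = \left(234 - 2213\right) + 1718 = -1979 + 1718 = -261$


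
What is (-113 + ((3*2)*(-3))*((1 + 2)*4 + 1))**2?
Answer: 120409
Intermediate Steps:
(-113 + ((3*2)*(-3))*((1 + 2)*4 + 1))**2 = (-113 + (6*(-3))*(3*4 + 1))**2 = (-113 - 18*(12 + 1))**2 = (-113 - 18*13)**2 = (-113 - 234)**2 = (-347)**2 = 120409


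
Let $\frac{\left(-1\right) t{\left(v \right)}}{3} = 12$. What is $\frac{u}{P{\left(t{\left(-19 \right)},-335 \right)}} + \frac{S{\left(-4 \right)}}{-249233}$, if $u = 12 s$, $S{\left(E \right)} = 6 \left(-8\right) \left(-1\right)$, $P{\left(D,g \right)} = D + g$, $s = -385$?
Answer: $\frac{164491236}{13209349} \approx 12.453$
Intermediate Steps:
$t{\left(v \right)} = -36$ ($t{\left(v \right)} = \left(-3\right) 12 = -36$)
$S{\left(E \right)} = 48$ ($S{\left(E \right)} = \left(-48\right) \left(-1\right) = 48$)
$u = -4620$ ($u = 12 \left(-385\right) = -4620$)
$\frac{u}{P{\left(t{\left(-19 \right)},-335 \right)}} + \frac{S{\left(-4 \right)}}{-249233} = - \frac{4620}{-36 - 335} + \frac{48}{-249233} = - \frac{4620}{-371} + 48 \left(- \frac{1}{249233}\right) = \left(-4620\right) \left(- \frac{1}{371}\right) - \frac{48}{249233} = \frac{660}{53} - \frac{48}{249233} = \frac{164491236}{13209349}$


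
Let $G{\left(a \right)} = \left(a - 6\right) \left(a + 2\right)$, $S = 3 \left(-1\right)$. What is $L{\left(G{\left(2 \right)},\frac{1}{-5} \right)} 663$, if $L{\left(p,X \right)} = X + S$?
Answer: $- \frac{10608}{5} \approx -2121.6$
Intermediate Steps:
$S = -3$
$G{\left(a \right)} = \left(-6 + a\right) \left(2 + a\right)$
$L{\left(p,X \right)} = -3 + X$ ($L{\left(p,X \right)} = X - 3 = -3 + X$)
$L{\left(G{\left(2 \right)},\frac{1}{-5} \right)} 663 = \left(-3 + \frac{1}{-5}\right) 663 = \left(-3 - \frac{1}{5}\right) 663 = \left(- \frac{16}{5}\right) 663 = - \frac{10608}{5}$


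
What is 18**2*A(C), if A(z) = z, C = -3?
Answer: -972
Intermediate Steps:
18**2*A(C) = 18**2*(-3) = 324*(-3) = -972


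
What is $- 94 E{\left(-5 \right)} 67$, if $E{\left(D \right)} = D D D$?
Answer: $787250$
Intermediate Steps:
$E{\left(D \right)} = D^{3}$ ($E{\left(D \right)} = D^{2} D = D^{3}$)
$- 94 E{\left(-5 \right)} 67 = - 94 \left(-5\right)^{3} \cdot 67 = \left(-94\right) \left(-125\right) 67 = 11750 \cdot 67 = 787250$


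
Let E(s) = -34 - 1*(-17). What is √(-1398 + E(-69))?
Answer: I*√1415 ≈ 37.616*I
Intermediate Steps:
E(s) = -17 (E(s) = -34 + 17 = -17)
√(-1398 + E(-69)) = √(-1398 - 17) = √(-1415) = I*√1415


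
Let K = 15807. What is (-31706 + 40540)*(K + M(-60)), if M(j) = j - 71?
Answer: 138481784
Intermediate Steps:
M(j) = -71 + j
(-31706 + 40540)*(K + M(-60)) = (-31706 + 40540)*(15807 + (-71 - 60)) = 8834*(15807 - 131) = 8834*15676 = 138481784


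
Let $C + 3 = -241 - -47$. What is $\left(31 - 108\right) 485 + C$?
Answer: $-37542$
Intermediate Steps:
$C = -197$ ($C = -3 - 194 = -197$)
$\left(31 - 108\right) 485 + C = \left(31 - 108\right) 485 - 197 = \left(-77\right) 485 - 197 = -37345 - 197 = -37542$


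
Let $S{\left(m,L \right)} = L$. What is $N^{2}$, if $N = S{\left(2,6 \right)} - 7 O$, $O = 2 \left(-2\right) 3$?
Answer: $8100$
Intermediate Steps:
$O = -12$ ($O = \left(-4\right) 3 = -12$)
$N = 90$ ($N = 6 - -84 = 6 + 84 = 90$)
$N^{2} = 90^{2} = 8100$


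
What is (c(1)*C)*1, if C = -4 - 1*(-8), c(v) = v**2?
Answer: 4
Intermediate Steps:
C = 4 (C = -4 + 8 = 4)
(c(1)*C)*1 = (1**2*4)*1 = (1*4)*1 = 4*1 = 4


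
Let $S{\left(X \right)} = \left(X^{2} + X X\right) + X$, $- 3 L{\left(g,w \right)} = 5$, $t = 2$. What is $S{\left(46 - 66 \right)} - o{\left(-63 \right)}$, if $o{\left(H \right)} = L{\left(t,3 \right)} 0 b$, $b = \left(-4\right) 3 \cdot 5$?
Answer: $780$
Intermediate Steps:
$L{\left(g,w \right)} = - \frac{5}{3}$ ($L{\left(g,w \right)} = \left(- \frac{1}{3}\right) 5 = - \frac{5}{3}$)
$S{\left(X \right)} = X + 2 X^{2}$ ($S{\left(X \right)} = \left(X^{2} + X^{2}\right) + X = 2 X^{2} + X = X + 2 X^{2}$)
$b = -60$ ($b = \left(-12\right) 5 = -60$)
$o{\left(H \right)} = 0$ ($o{\left(H \right)} = \left(- \frac{5}{3}\right) 0 \left(-60\right) = 0 \left(-60\right) = 0$)
$S{\left(46 - 66 \right)} - o{\left(-63 \right)} = \left(46 - 66\right) \left(1 + 2 \left(46 - 66\right)\right) - 0 = \left(46 - 66\right) \left(1 + 2 \left(46 - 66\right)\right) + 0 = - 20 \left(1 + 2 \left(-20\right)\right) + 0 = - 20 \left(1 - 40\right) + 0 = \left(-20\right) \left(-39\right) + 0 = 780 + 0 = 780$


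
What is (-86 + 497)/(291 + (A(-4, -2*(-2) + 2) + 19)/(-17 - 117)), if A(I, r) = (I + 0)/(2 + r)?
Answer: 110148/77951 ≈ 1.4130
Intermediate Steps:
A(I, r) = I/(2 + r)
(-86 + 497)/(291 + (A(-4, -2*(-2) + 2) + 19)/(-17 - 117)) = (-86 + 497)/(291 + (-4/(2 + (-2*(-2) + 2)) + 19)/(-17 - 117)) = 411/(291 + (-4/(2 + (4 + 2)) + 19)/(-134)) = 411/(291 + (-4/(2 + 6) + 19)*(-1/134)) = 411/(291 + (-4/8 + 19)*(-1/134)) = 411/(291 + (-4*⅛ + 19)*(-1/134)) = 411/(291 + (-½ + 19)*(-1/134)) = 411/(291 + (37/2)*(-1/134)) = 411/(291 - 37/268) = 411/(77951/268) = 411*(268/77951) = 110148/77951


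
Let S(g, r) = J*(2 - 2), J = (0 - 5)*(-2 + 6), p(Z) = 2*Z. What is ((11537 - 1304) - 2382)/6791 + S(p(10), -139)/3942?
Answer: 7851/6791 ≈ 1.1561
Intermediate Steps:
J = -20 (J = -5*4 = -20)
S(g, r) = 0 (S(g, r) = -20*(2 - 2) = -20*0 = 0)
((11537 - 1304) - 2382)/6791 + S(p(10), -139)/3942 = ((11537 - 1304) - 2382)/6791 + 0/3942 = (10233 - 2382)*(1/6791) + 0*(1/3942) = 7851*(1/6791) + 0 = 7851/6791 + 0 = 7851/6791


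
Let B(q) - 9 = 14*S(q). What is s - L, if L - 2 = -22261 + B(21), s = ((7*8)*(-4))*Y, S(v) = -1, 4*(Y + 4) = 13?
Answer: 22432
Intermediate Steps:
Y = -¾ (Y = -4 + (¼)*13 = -4 + 13/4 = -¾ ≈ -0.75000)
B(q) = -5 (B(q) = 9 + 14*(-1) = 9 - 14 = -5)
s = 168 (s = ((7*8)*(-4))*(-¾) = (56*(-4))*(-¾) = -224*(-¾) = 168)
L = -22264 (L = 2 + (-22261 - 5) = 2 - 22266 = -22264)
s - L = 168 - 1*(-22264) = 168 + 22264 = 22432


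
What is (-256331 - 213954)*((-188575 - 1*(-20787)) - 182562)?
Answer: 164764349750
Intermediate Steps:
(-256331 - 213954)*((-188575 - 1*(-20787)) - 182562) = -470285*((-188575 + 20787) - 182562) = -470285*(-167788 - 182562) = -470285*(-350350) = 164764349750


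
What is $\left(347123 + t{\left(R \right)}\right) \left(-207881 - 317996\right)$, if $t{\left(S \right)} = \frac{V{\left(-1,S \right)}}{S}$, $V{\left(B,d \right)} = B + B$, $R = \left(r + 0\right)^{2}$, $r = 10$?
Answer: $- \frac{9127199567673}{50} \approx -1.8254 \cdot 10^{11}$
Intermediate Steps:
$R = 100$ ($R = \left(10 + 0\right)^{2} = 10^{2} = 100$)
$V{\left(B,d \right)} = 2 B$
$t{\left(S \right)} = - \frac{2}{S}$ ($t{\left(S \right)} = \frac{2 \left(-1\right)}{S} = - \frac{2}{S}$)
$\left(347123 + t{\left(R \right)}\right) \left(-207881 - 317996\right) = \left(347123 - \frac{2}{100}\right) \left(-207881 - 317996\right) = \left(347123 - \frac{1}{50}\right) \left(-525877\right) = \frac{17356149}{50} \left(-525877\right) = - \frac{9127199567673}{50}$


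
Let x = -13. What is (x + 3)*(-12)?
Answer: 120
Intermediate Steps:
(x + 3)*(-12) = (-13 + 3)*(-12) = -10*(-12) = 120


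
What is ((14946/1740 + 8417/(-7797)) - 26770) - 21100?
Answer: -108223311703/2261130 ≈ -47863.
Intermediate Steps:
((14946/1740 + 8417/(-7797)) - 26770) - 21100 = ((14946*(1/1740) + 8417*(-1/7797)) - 26770) - 21100 = ((2491/290 - 8417/7797) - 26770) - 21100 = (16981397/2261130 - 26770) - 21100 = -60513468703/2261130 - 21100 = -108223311703/2261130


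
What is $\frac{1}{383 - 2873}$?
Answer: $- \frac{1}{2490} \approx -0.00040161$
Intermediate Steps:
$\frac{1}{383 - 2873} = \frac{1}{-2490} = - \frac{1}{2490}$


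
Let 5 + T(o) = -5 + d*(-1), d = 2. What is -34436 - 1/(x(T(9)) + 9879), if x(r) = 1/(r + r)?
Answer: -8164603444/237095 ≈ -34436.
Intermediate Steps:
T(o) = -12 (T(o) = -5 + (-5 + 2*(-1)) = -5 + (-5 - 2) = -5 - 7 = -12)
x(r) = 1/(2*r)
-34436 - 1/(x(T(9)) + 9879) = -34436 - 1/((1/2)/(-12) + 9879) = -34436 - 1/((1/2)*(-1/12) + 9879) = -34436 - 1/(-1/24 + 9879) = -34436 - 1/237095/24 = -34436 - 1*24/237095 = -34436 - 24/237095 = -8164603444/237095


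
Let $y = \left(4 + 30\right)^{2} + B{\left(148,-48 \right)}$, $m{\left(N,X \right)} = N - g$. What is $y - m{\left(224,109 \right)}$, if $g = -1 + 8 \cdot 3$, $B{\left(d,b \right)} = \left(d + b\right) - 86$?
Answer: $969$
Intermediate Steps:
$B{\left(d,b \right)} = -86 + b + d$ ($B{\left(d,b \right)} = \left(b + d\right) - 86 = -86 + b + d$)
$g = 23$ ($g = -1 + 24 = 23$)
$m{\left(N,X \right)} = -23 + N$ ($m{\left(N,X \right)} = N - 23 = -23 + N$)
$y = 1170$ ($y = \left(4 + 30\right)^{2} - -14 = 34^{2} + 14 = 1156 + 14 = 1170$)
$y - m{\left(224,109 \right)} = 1170 - \left(-23 + 224\right) = 1170 - 201 = 969$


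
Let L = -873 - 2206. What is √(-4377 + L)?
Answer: 4*I*√466 ≈ 86.348*I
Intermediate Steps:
L = -3079
√(-4377 + L) = √(-4377 - 3079) = √(-7456) = 4*I*√466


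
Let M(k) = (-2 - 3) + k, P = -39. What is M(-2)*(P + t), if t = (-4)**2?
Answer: 161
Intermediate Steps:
M(k) = -5 + k
t = 16
M(-2)*(P + t) = (-5 - 2)*(-39 + 16) = -7*(-23) = 161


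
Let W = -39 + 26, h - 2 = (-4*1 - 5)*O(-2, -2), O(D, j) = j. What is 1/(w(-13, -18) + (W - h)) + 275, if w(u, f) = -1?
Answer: 9349/34 ≈ 274.97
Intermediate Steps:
h = 20 (h = 2 + (-4*1 - 5)*(-2) = 2 + (-4 - 5)*(-2) = 2 - 9*(-2) = 2 + 18 = 20)
W = -13
1/(w(-13, -18) + (W - h)) + 275 = 1/(-1 + (-13 - 1*20)) + 275 = 1/(-1 + (-13 - 20)) + 275 = 1/(-1 - 33) + 275 = 1/(-34) + 275 = -1/34 + 275 = 9349/34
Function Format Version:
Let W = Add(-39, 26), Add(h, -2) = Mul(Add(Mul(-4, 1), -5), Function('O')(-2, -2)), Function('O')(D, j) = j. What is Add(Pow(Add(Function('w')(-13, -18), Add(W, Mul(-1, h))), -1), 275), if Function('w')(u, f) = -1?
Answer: Rational(9349, 34) ≈ 274.97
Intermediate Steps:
h = 20 (h = Add(2, Mul(Add(Mul(-4, 1), -5), -2)) = Add(2, Mul(Add(-4, -5), -2)) = Add(2, Mul(-9, -2)) = Add(2, 18) = 20)
W = -13
Add(Pow(Add(Function('w')(-13, -18), Add(W, Mul(-1, h))), -1), 275) = Add(Pow(Add(-1, Add(-13, Mul(-1, 20))), -1), 275) = Add(Pow(Add(-1, Add(-13, -20)), -1), 275) = Add(Pow(Add(-1, -33), -1), 275) = Add(Pow(-34, -1), 275) = Add(Rational(-1, 34), 275) = Rational(9349, 34)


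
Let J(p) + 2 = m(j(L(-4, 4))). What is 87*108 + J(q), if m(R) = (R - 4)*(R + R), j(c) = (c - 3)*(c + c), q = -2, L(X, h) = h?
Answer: 9458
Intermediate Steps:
j(c) = 2*c*(-3 + c) (j(c) = (-3 + c)*(2*c) = 2*c*(-3 + c))
m(R) = 2*R*(-4 + R) (m(R) = (-4 + R)*(2*R) = 2*R*(-4 + R))
J(p) = 62 (J(p) = -2 + 2*(2*4*(-3 + 4))*(-4 + 2*4*(-3 + 4)) = -2 + 2*(2*4*1)*(-4 + 2*4*1) = -2 + 2*8*(-4 + 8) = -2 + 2*8*4 = -2 + 64 = 62)
87*108 + J(q) = 87*108 + 62 = 9396 + 62 = 9458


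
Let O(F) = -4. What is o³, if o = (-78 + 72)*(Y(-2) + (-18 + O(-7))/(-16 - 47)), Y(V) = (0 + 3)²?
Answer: -1634691752/9261 ≈ -1.7651e+5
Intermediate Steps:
Y(V) = 9 (Y(V) = 3² = 9)
o = -1178/21 (o = (-78 + 72)*(9 + (-18 - 4)/(-16 - 47)) = -6*(9 - 22/(-63)) = -6*(9 - 22*(-1/63)) = -6*(9 + 22/63) = -6*589/63 = -1178/21 ≈ -56.095)
o³ = (-1178/21)³ = -1634691752/9261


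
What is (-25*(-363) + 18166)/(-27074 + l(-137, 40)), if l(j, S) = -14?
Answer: -27241/27088 ≈ -1.0056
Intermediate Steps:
(-25*(-363) + 18166)/(-27074 + l(-137, 40)) = (-25*(-363) + 18166)/(-27074 - 14) = (9075 + 18166)/(-27088) = 27241*(-1/27088) = -27241/27088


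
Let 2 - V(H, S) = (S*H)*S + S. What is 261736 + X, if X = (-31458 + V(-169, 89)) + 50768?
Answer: 1619608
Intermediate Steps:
V(H, S) = 2 - S - H*S² (V(H, S) = 2 - ((S*H)*S + S) = 2 - ((H*S)*S + S) = 2 - (H*S² + S) = 2 - (S + H*S²) = 2 + (-S - H*S²) = 2 - S - H*S²)
X = 1357872 (X = (-31458 + (2 - 1*89 - 1*(-169)*89²)) + 50768 = (-31458 + (2 - 89 - 1*(-169)*7921)) + 50768 = (-31458 + (2 - 89 + 1338649)) + 50768 = (-31458 + 1338562) + 50768 = 1307104 + 50768 = 1357872)
261736 + X = 261736 + 1357872 = 1619608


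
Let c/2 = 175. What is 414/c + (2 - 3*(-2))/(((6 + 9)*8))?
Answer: 656/525 ≈ 1.2495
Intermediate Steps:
c = 350 (c = 2*175 = 350)
414/c + (2 - 3*(-2))/(((6 + 9)*8)) = 414/350 + (2 - 3*(-2))/(((6 + 9)*8)) = 414*(1/350) + (2 + 6)/((15*8)) = 207/175 + 8/120 = 207/175 + 8*(1/120) = 207/175 + 1/15 = 656/525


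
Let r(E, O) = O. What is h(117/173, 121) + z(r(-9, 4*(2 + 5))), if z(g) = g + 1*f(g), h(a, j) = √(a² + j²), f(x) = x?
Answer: 56 + √438204178/173 ≈ 177.00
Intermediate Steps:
z(g) = 2*g (z(g) = g + 1*g = g + g = 2*g)
h(117/173, 121) + z(r(-9, 4*(2 + 5))) = √((117/173)² + 121²) + 2*(4*(2 + 5)) = √((117*(1/173))² + 14641) + 2*(4*7) = √((117/173)² + 14641) + 2*28 = √(13689/29929 + 14641) + 56 = √(438204178/29929) + 56 = √438204178/173 + 56 = 56 + √438204178/173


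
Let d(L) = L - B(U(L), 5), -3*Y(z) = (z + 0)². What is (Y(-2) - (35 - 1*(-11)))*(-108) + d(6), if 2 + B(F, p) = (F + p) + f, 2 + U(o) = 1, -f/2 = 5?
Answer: 5126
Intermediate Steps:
f = -10 (f = -2*5 = -10)
U(o) = -1 (U(o) = -2 + 1 = -1)
B(F, p) = -12 + F + p (B(F, p) = -2 + ((F + p) - 10) = -2 + (-10 + F + p) = -12 + F + p)
Y(z) = -z²/3 (Y(z) = -(z + 0)²/3 = -z²/3)
d(L) = 8 + L (d(L) = L - (-12 - 1 + 5) = L - 1*(-8) = L + 8 = 8 + L)
(Y(-2) - (35 - 1*(-11)))*(-108) + d(6) = (-⅓*(-2)² - (35 - 1*(-11)))*(-108) + (8 + 6) = (-⅓*4 - (35 + 11))*(-108) + 14 = (-4/3 - 1*46)*(-108) + 14 = (-4/3 - 46)*(-108) + 14 = -142/3*(-108) + 14 = 5112 + 14 = 5126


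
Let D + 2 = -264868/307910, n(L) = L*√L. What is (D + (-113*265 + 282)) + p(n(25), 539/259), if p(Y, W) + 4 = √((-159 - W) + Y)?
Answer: -4567823329/153955 + I*√49395/37 ≈ -29670.0 + 6.0068*I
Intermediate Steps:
n(L) = L^(3/2)
p(Y, W) = -4 + √(-159 + Y - W) (p(Y, W) = -4 + √((-159 - W) + Y) = -4 + √(-159 + Y - W))
D = -440344/153955 (D = -2 - 264868/307910 = -2 - 264868*1/307910 = -2 - 132434/153955 = -440344/153955 ≈ -2.8602)
(D + (-113*265 + 282)) + p(n(25), 539/259) = (-440344/153955 + (-113*265 + 282)) + (-4 + √(-159 + 25^(3/2) - 539/259)) = (-440344/153955 + (-29945 + 282)) + (-4 + √(-159 + 125 - 539/259)) = (-440344/153955 - 29663) + (-4 + √(-159 + 125 - 1*77/37)) = -4567207509/153955 + (-4 + √(-159 + 125 - 77/37)) = -4567207509/153955 + (-4 + √(-1335/37)) = -4567207509/153955 + (-4 + I*√49395/37) = -4567823329/153955 + I*√49395/37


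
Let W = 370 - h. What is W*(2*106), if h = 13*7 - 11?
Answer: 61480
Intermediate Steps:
h = 80 (h = 91 - 11 = 80)
W = 290 (W = 370 - 1*80 = 370 - 80 = 290)
W*(2*106) = 290*(2*106) = 290*212 = 61480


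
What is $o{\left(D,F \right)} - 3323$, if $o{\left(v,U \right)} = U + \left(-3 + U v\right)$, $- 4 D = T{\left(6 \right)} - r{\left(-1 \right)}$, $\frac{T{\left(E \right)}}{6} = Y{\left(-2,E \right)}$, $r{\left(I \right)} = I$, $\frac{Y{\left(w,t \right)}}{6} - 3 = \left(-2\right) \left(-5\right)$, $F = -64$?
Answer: $4114$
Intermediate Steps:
$Y{\left(w,t \right)} = 78$ ($Y{\left(w,t \right)} = 18 + 6 \left(\left(-2\right) \left(-5\right)\right) = 18 + 6 \cdot 10 = 18 + 60 = 78$)
$T{\left(E \right)} = 468$ ($T{\left(E \right)} = 6 \cdot 78 = 468$)
$D = - \frac{469}{4}$ ($D = - \frac{468 - -1}{4} = - \frac{468 + 1}{4} = \left(- \frac{1}{4}\right) 469 = - \frac{469}{4} \approx -117.25$)
$o{\left(v,U \right)} = -3 + U + U v$
$o{\left(D,F \right)} - 3323 = \left(-3 - 64 - -7504\right) - 3323 = \left(-3 - 64 + 7504\right) - 3323 = 7437 - 3323 = 4114$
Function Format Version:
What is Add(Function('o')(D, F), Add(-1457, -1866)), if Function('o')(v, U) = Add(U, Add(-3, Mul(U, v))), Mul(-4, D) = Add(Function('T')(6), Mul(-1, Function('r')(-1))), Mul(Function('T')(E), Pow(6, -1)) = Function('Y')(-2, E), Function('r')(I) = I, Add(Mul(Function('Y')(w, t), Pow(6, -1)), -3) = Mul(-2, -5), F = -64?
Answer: 4114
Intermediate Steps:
Function('Y')(w, t) = 78 (Function('Y')(w, t) = Add(18, Mul(6, Mul(-2, -5))) = Add(18, Mul(6, 10)) = Add(18, 60) = 78)
Function('T')(E) = 468 (Function('T')(E) = Mul(6, 78) = 468)
D = Rational(-469, 4) (D = Mul(Rational(-1, 4), Add(468, Mul(-1, -1))) = Mul(Rational(-1, 4), Add(468, 1)) = Mul(Rational(-1, 4), 469) = Rational(-469, 4) ≈ -117.25)
Function('o')(v, U) = Add(-3, U, Mul(U, v))
Add(Function('o')(D, F), Add(-1457, -1866)) = Add(Add(-3, -64, Mul(-64, Rational(-469, 4))), Add(-1457, -1866)) = Add(Add(-3, -64, 7504), -3323) = Add(7437, -3323) = 4114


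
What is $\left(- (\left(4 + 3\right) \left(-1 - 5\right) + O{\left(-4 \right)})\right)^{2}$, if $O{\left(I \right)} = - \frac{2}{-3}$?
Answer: $\frac{15376}{9} \approx 1708.4$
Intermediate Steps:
$O{\left(I \right)} = \frac{2}{3}$ ($O{\left(I \right)} = \left(-2\right) \left(- \frac{1}{3}\right) = \frac{2}{3}$)
$\left(- (\left(4 + 3\right) \left(-1 - 5\right) + O{\left(-4 \right)})\right)^{2} = \left(- (\left(4 + 3\right) \left(-1 - 5\right) + \frac{2}{3})\right)^{2} = \left(- (7 \left(-6\right) + \frac{2}{3})\right)^{2} = \left(- (-42 + \frac{2}{3})\right)^{2} = \left(\left(-1\right) \left(- \frac{124}{3}\right)\right)^{2} = \left(\frac{124}{3}\right)^{2} = \frac{15376}{9}$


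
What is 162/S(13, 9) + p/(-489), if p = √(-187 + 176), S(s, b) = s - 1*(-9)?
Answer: 81/11 - I*√11/489 ≈ 7.3636 - 0.0067825*I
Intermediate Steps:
S(s, b) = 9 + s (S(s, b) = s + 9 = 9 + s)
p = I*√11 (p = √(-11) = I*√11 ≈ 3.3166*I)
162/S(13, 9) + p/(-489) = 162/(9 + 13) + (I*√11)/(-489) = 162/22 + (I*√11)*(-1/489) = 162*(1/22) - I*√11/489 = 81/11 - I*√11/489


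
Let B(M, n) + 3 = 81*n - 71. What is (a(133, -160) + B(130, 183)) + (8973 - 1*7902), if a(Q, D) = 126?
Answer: 15946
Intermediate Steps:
B(M, n) = -74 + 81*n (B(M, n) = -3 + (81*n - 71) = -3 + (-71 + 81*n) = -74 + 81*n)
(a(133, -160) + B(130, 183)) + (8973 - 1*7902) = (126 + (-74 + 81*183)) + (8973 - 1*7902) = (126 + (-74 + 14823)) + (8973 - 7902) = (126 + 14749) + 1071 = 14875 + 1071 = 15946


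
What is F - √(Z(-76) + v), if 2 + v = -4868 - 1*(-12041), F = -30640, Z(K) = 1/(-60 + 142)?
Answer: -30640 - √48217886/82 ≈ -30725.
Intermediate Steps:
Z(K) = 1/82
v = 7171 (v = -2 + (-4868 - 1*(-12041)) = -2 + (-4868 + 12041) = -2 + 7173 = 7171)
F - √(Z(-76) + v) = -30640 - √(1/82 + 7171) = -30640 - √(588023/82) = -30640 - √48217886/82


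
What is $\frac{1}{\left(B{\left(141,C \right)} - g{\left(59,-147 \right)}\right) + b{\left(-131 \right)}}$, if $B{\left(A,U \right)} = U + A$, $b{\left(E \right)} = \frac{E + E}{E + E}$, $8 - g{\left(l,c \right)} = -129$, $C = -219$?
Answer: $- \frac{1}{214} \approx -0.0046729$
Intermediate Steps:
$g{\left(l,c \right)} = 137$ ($g{\left(l,c \right)} = 8 - -129 = 8 + 129 = 137$)
$b{\left(E \right)} = 1$ ($b{\left(E \right)} = \frac{2 E}{2 E} = 2 E \frac{1}{2 E} = 1$)
$B{\left(A,U \right)} = A + U$
$\frac{1}{\left(B{\left(141,C \right)} - g{\left(59,-147 \right)}\right) + b{\left(-131 \right)}} = \frac{1}{\left(\left(141 - 219\right) - 137\right) + 1} = \frac{1}{\left(-78 - 137\right) + 1} = \frac{1}{-215 + 1} = \frac{1}{-214} = - \frac{1}{214}$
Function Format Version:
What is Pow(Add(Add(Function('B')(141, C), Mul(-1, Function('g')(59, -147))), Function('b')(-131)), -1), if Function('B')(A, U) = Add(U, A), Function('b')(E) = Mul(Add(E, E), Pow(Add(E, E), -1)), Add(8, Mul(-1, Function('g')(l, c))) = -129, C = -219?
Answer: Rational(-1, 214) ≈ -0.0046729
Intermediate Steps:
Function('g')(l, c) = 137 (Function('g')(l, c) = Add(8, Mul(-1, -129)) = Add(8, 129) = 137)
Function('b')(E) = 1 (Function('b')(E) = Mul(Mul(2, E), Pow(Mul(2, E), -1)) = Mul(Mul(2, E), Mul(Rational(1, 2), Pow(E, -1))) = 1)
Function('B')(A, U) = Add(A, U)
Pow(Add(Add(Function('B')(141, C), Mul(-1, Function('g')(59, -147))), Function('b')(-131)), -1) = Pow(Add(Add(Add(141, -219), Mul(-1, 137)), 1), -1) = Pow(Add(Add(-78, -137), 1), -1) = Pow(Add(-215, 1), -1) = Pow(-214, -1) = Rational(-1, 214)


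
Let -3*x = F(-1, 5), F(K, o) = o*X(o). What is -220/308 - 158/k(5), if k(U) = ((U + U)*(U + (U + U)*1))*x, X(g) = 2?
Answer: -697/1750 ≈ -0.39829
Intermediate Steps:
F(K, o) = 2*o (F(K, o) = o*2 = 2*o)
x = -10/3 (x = -2*5/3 = -1/3*10 = -10/3 ≈ -3.3333)
k(U) = -20*U**2 (k(U) = ((U + U)*(U + (U + U)*1))*(-10/3) = ((2*U)*(U + (2*U)*1))*(-10/3) = ((2*U)*(U + 2*U))*(-10/3) = ((2*U)*(3*U))*(-10/3) = (6*U**2)*(-10/3) = -20*U**2)
-220/308 - 158/k(5) = -220/308 - 158/((-20*5**2)) = -220*1/308 - 158/((-20*25)) = -5/7 - 158/(-500) = -5/7 - 158*(-1/500) = -5/7 + 79/250 = -697/1750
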